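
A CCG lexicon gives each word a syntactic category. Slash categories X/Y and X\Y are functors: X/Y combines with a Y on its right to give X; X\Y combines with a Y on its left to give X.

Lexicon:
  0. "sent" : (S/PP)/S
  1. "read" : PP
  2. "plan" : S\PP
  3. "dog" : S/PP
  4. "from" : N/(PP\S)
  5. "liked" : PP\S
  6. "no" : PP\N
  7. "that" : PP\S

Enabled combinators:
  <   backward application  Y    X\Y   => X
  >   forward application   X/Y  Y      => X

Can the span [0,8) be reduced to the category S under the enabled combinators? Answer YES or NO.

[0,8] S   >
  [0,3] S/PP   >
    [0,1] "sent" : (S/PP)/S
    [1,3] S   <
      [1,2] "read" : PP
      [2,3] "plan" : S\PP
  [3,8] PP   <
    [3,7] S   >
      [3,4] "dog" : S/PP
      [4,7] PP   <
        [4,6] N   >
          [4,5] "from" : N/(PP\S)
          [5,6] "liked" : PP\S
        [6,7] "no" : PP\N
    [7,8] "that" : PP\S

YES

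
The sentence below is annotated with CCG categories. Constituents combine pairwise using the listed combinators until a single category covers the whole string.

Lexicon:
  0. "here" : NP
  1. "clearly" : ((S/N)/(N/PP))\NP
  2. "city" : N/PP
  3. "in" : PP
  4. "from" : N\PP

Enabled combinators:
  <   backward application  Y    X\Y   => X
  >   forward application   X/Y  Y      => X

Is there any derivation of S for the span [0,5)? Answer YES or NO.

YES

[0,5] S   >
  [0,3] S/N   >
    [0,2] (S/N)/(N/PP)   <
      [0,1] "here" : NP
      [1,2] "clearly" : ((S/N)/(N/PP))\NP
    [2,3] "city" : N/PP
  [3,5] N   <
    [3,4] "in" : PP
    [4,5] "from" : N\PP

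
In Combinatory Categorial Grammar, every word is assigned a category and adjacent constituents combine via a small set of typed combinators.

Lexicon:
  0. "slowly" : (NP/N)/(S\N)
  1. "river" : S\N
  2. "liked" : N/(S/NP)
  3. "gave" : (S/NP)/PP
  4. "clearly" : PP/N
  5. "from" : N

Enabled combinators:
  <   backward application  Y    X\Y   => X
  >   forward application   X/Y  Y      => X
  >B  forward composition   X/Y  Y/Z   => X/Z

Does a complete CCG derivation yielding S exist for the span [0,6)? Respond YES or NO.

(NP/N)/(S\N) S\N N/(S/NP) (S/NP)/PP PP/N N
CKY chart[0,6] = {NP}; S ∉ chart

NO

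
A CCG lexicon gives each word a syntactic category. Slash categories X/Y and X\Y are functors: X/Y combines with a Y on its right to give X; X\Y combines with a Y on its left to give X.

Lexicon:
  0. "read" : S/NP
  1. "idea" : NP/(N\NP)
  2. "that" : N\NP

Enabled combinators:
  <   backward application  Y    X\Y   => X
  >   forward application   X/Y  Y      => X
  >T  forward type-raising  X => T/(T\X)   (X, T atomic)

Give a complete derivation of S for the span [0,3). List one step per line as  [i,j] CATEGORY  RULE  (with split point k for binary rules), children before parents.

[0,1] S/NP  lex  "read"
[1,2] NP/(N\NP)  lex  "idea"
[2,3] N\NP  lex  "that"
[1,3] NP  >  k=2
[0,3] S  >  k=1

[0,3] S   >
  [0,1] "read" : S/NP
  [1,3] NP   >
    [1,2] "idea" : NP/(N\NP)
    [2,3] "that" : N\NP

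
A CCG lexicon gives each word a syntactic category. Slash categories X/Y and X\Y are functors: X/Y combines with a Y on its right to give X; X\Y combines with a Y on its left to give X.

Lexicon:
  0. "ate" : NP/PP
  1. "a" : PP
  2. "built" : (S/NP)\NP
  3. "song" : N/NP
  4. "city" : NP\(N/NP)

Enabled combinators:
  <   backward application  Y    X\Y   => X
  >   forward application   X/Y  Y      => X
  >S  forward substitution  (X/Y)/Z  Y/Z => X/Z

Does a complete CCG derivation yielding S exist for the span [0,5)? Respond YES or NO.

YES

[0,5] S   >
  [0,3] S/NP   <
    [0,2] NP   >
      [0,1] "ate" : NP/PP
      [1,2] "a" : PP
    [2,3] "built" : (S/NP)\NP
  [3,5] NP   <
    [3,4] "song" : N/NP
    [4,5] "city" : NP\(N/NP)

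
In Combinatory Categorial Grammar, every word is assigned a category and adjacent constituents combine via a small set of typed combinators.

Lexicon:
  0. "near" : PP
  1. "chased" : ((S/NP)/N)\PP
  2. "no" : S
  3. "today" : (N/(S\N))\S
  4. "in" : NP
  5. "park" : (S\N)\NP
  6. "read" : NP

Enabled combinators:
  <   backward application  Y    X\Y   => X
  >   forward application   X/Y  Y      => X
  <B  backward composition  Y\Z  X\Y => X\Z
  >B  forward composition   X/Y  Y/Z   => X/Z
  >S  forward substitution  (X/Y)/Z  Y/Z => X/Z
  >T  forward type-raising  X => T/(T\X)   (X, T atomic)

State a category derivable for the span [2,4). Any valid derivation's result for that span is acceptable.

[0,7] S   >
  [0,6] S/NP   >
    [0,2] (S/NP)/N   <
      [0,1] "near" : PP
      [1,2] "chased" : ((S/NP)/N)\PP
    [2,6] N   >
      [2,4] N/(S\N)   <
        [2,3] "no" : S
        [3,4] "today" : (N/(S\N))\S
      [4,6] S\N   <
        [4,5] "in" : NP
        [5,6] "park" : (S\N)\NP
  [6,7] "read" : NP

N/(S\N)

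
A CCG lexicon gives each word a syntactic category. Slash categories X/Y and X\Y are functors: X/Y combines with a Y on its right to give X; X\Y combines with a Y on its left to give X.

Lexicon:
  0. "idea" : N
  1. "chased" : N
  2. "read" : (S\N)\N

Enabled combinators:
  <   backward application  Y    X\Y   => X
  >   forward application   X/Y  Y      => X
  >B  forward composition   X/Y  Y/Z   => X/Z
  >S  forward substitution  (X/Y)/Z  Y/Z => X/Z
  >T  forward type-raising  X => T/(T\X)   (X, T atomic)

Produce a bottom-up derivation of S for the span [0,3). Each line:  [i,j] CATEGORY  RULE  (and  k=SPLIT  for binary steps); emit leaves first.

[0,3] S   <
  [0,1] "idea" : N
  [1,3] S\N   <
    [1,2] "chased" : N
    [2,3] "read" : (S\N)\N

[0,1] N  lex  "idea"
[1,2] N  lex  "chased"
[2,3] (S\N)\N  lex  "read"
[1,3] S\N  <  k=2
[0,3] S  <  k=1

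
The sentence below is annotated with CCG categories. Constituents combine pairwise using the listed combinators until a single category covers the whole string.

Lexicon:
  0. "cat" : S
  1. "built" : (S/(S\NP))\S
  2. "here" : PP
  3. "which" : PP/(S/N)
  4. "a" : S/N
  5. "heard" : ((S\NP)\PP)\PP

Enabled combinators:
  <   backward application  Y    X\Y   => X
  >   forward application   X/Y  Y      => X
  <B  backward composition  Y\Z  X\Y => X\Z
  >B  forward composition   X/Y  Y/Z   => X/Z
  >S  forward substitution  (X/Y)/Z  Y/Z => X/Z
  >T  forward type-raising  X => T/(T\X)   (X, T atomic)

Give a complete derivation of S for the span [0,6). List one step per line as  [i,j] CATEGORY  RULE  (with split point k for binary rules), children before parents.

[0,1] S  lex  "cat"
[1,2] (S/(S\NP))\S  lex  "built"
[0,2] S/(S\NP)  <  k=1
[2,3] PP  lex  "here"
[3,4] PP/(S/N)  lex  "which"
[4,5] S/N  lex  "a"
[3,5] PP  >  k=4
[5,6] ((S\NP)\PP)\PP  lex  "heard"
[3,6] (S\NP)\PP  <  k=5
[2,6] S\NP  <  k=3
[0,6] S  >  k=2

[0,6] S   >
  [0,2] S/(S\NP)   <
    [0,1] "cat" : S
    [1,2] "built" : (S/(S\NP))\S
  [2,6] S\NP   <
    [2,3] "here" : PP
    [3,6] (S\NP)\PP   <
      [3,5] PP   >
        [3,4] "which" : PP/(S/N)
        [4,5] "a" : S/N
      [5,6] "heard" : ((S\NP)\PP)\PP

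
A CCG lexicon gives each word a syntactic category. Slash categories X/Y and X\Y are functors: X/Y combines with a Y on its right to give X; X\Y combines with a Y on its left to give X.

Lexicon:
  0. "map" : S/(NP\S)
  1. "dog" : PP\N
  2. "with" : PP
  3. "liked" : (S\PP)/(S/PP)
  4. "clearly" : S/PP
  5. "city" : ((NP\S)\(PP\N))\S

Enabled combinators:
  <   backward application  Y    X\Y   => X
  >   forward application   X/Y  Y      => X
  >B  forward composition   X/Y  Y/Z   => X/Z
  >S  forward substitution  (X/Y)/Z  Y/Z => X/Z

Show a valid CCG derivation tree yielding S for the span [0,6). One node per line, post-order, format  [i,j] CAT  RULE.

[0,6] S   >
  [0,1] "map" : S/(NP\S)
  [1,6] NP\S   <
    [1,2] "dog" : PP\N
    [2,6] (NP\S)\(PP\N)   <
      [2,5] S   <
        [2,3] "with" : PP
        [3,5] S\PP   >
          [3,4] "liked" : (S\PP)/(S/PP)
          [4,5] "clearly" : S/PP
      [5,6] "city" : ((NP\S)\(PP\N))\S

[0,1] S/(NP\S)  lex  "map"
[1,2] PP\N  lex  "dog"
[2,3] PP  lex  "with"
[3,4] (S\PP)/(S/PP)  lex  "liked"
[4,5] S/PP  lex  "clearly"
[3,5] S\PP  >  k=4
[2,5] S  <  k=3
[5,6] ((NP\S)\(PP\N))\S  lex  "city"
[2,6] (NP\S)\(PP\N)  <  k=5
[1,6] NP\S  <  k=2
[0,6] S  >  k=1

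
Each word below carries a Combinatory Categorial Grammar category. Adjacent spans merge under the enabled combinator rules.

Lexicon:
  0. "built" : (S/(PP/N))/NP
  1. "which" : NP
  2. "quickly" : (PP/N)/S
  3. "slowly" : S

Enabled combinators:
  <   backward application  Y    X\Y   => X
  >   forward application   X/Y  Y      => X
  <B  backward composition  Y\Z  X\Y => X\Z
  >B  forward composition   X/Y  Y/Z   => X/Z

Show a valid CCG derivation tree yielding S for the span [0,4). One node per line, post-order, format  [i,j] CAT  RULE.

[0,1] (S/(PP/N))/NP  lex  "built"
[1,2] NP  lex  "which"
[0,2] S/(PP/N)  >  k=1
[2,3] (PP/N)/S  lex  "quickly"
[3,4] S  lex  "slowly"
[2,4] PP/N  >  k=3
[0,4] S  >  k=2

[0,4] S   >
  [0,2] S/(PP/N)   >
    [0,1] "built" : (S/(PP/N))/NP
    [1,2] "which" : NP
  [2,4] PP/N   >
    [2,3] "quickly" : (PP/N)/S
    [3,4] "slowly" : S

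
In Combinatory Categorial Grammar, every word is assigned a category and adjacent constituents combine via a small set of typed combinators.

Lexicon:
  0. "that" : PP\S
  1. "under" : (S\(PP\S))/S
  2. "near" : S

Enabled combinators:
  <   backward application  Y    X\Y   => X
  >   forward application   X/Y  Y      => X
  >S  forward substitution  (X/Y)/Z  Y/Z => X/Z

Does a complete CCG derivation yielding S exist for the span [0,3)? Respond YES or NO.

[0,3] S   <
  [0,1] "that" : PP\S
  [1,3] S\(PP\S)   >
    [1,2] "under" : (S\(PP\S))/S
    [2,3] "near" : S

YES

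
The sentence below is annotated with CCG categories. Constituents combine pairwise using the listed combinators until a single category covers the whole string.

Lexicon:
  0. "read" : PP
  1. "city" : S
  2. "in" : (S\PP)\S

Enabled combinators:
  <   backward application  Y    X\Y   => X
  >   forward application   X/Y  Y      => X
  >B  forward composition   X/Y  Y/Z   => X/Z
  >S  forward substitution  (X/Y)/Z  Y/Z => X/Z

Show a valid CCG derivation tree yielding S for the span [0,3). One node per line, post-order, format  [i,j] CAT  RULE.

[0,3] S   <
  [0,1] "read" : PP
  [1,3] S\PP   <
    [1,2] "city" : S
    [2,3] "in" : (S\PP)\S

[0,1] PP  lex  "read"
[1,2] S  lex  "city"
[2,3] (S\PP)\S  lex  "in"
[1,3] S\PP  <  k=2
[0,3] S  <  k=1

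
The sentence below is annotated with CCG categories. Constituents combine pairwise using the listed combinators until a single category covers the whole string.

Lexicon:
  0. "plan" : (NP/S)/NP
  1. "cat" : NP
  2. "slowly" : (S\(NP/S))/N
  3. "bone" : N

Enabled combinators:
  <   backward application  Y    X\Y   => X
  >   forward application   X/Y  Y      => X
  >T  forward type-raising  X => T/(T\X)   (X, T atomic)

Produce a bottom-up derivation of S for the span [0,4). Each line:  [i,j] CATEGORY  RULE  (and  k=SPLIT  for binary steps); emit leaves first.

[0,1] (NP/S)/NP  lex  "plan"
[1,2] NP  lex  "cat"
[0,2] NP/S  >  k=1
[2,3] (S\(NP/S))/N  lex  "slowly"
[3,4] N  lex  "bone"
[2,4] S\(NP/S)  >  k=3
[0,4] S  <  k=2

[0,4] S   <
  [0,2] NP/S   >
    [0,1] "plan" : (NP/S)/NP
    [1,2] "cat" : NP
  [2,4] S\(NP/S)   >
    [2,3] "slowly" : (S\(NP/S))/N
    [3,4] "bone" : N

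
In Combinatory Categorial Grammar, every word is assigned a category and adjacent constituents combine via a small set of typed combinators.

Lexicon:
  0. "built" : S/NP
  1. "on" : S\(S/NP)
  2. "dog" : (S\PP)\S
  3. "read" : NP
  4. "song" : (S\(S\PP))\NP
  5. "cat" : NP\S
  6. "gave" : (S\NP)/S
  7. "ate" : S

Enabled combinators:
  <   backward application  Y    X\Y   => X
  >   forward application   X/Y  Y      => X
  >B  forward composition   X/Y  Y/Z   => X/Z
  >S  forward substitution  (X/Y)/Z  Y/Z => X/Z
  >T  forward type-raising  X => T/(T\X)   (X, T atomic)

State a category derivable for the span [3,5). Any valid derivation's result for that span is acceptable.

S\(S\PP)

[0,8] S   <
  [0,6] NP   <
    [0,5] S   <
      [0,3] S\PP   <
        [0,2] S   <
          [0,1] "built" : S/NP
          [1,2] "on" : S\(S/NP)
        [2,3] "dog" : (S\PP)\S
      [3,5] S\(S\PP)   <
        [3,4] "read" : NP
        [4,5] "song" : (S\(S\PP))\NP
    [5,6] "cat" : NP\S
  [6,8] S\NP   >
    [6,7] "gave" : (S\NP)/S
    [7,8] "ate" : S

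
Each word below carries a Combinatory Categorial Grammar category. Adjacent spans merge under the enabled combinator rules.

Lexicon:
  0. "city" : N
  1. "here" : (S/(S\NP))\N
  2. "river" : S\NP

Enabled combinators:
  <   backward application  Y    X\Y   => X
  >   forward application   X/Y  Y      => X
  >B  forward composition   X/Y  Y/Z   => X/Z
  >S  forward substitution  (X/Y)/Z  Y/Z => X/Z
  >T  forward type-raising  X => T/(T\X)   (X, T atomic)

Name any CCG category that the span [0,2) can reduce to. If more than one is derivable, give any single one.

S/(S\NP)

[0,3] S   >
  [0,2] S/(S\NP)   <
    [0,1] "city" : N
    [1,2] "here" : (S/(S\NP))\N
  [2,3] "river" : S\NP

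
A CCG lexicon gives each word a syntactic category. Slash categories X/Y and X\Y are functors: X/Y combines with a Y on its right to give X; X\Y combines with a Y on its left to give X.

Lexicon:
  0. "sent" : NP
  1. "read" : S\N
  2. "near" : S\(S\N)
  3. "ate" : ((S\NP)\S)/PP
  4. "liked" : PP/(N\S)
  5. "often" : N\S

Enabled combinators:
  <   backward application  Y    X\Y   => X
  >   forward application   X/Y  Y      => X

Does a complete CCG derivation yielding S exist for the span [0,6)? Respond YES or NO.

[0,6] S   <
  [0,1] "sent" : NP
  [1,6] S\NP   <
    [1,3] S   <
      [1,2] "read" : S\N
      [2,3] "near" : S\(S\N)
    [3,6] (S\NP)\S   >
      [3,4] "ate" : ((S\NP)\S)/PP
      [4,6] PP   >
        [4,5] "liked" : PP/(N\S)
        [5,6] "often" : N\S

YES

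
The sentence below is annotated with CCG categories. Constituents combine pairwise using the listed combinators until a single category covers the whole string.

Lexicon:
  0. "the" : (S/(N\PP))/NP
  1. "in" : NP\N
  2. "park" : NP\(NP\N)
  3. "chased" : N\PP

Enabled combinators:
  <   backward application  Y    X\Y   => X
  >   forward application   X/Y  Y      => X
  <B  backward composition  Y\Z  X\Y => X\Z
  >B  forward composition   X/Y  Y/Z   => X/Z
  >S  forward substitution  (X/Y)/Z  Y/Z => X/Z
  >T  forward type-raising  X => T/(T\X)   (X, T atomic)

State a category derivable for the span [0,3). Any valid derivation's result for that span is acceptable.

[0,4] S   >
  [0,3] S/(N\PP)   >
    [0,1] "the" : (S/(N\PP))/NP
    [1,3] NP   <
      [1,2] "in" : NP\N
      [2,3] "park" : NP\(NP\N)
  [3,4] "chased" : N\PP

S/(N\PP)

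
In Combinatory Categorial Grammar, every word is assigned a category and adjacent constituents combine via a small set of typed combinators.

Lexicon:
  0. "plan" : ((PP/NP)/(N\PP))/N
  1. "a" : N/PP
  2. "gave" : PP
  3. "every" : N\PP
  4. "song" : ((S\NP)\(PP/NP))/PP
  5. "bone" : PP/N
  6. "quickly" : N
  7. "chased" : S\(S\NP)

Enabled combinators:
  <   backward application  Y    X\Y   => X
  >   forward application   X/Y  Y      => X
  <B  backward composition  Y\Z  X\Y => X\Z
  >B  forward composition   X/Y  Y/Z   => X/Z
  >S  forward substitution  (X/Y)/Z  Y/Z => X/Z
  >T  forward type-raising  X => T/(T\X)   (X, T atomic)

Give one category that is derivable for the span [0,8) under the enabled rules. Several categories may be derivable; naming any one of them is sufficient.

S

[0,8] S   <
  [0,7] S\NP   <
    [0,4] PP/NP   >
      [0,3] (PP/NP)/(N\PP)   >
        [0,1] "plan" : ((PP/NP)/(N\PP))/N
        [1,3] N   >
          [1,2] "a" : N/PP
          [2,3] "gave" : PP
      [3,4] "every" : N\PP
    [4,7] (S\NP)\(PP/NP)   >
      [4,5] "song" : ((S\NP)\(PP/NP))/PP
      [5,7] PP   >
        [5,6] "bone" : PP/N
        [6,7] "quickly" : N
  [7,8] "chased" : S\(S\NP)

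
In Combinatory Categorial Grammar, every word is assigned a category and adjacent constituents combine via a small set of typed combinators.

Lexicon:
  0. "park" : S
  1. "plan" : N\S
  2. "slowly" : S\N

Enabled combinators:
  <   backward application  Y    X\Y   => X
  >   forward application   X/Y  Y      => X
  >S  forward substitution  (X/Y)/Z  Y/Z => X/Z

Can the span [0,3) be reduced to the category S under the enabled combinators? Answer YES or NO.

YES

[0,3] S   <
  [0,2] N   <
    [0,1] "park" : S
    [1,2] "plan" : N\S
  [2,3] "slowly" : S\N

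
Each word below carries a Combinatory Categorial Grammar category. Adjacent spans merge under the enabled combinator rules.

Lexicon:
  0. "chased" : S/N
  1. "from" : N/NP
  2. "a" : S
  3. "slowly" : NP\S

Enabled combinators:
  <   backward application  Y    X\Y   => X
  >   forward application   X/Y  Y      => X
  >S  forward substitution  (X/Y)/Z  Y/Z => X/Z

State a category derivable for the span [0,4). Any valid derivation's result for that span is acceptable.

S

[0,4] S   >
  [0,1] "chased" : S/N
  [1,4] N   >
    [1,2] "from" : N/NP
    [2,4] NP   <
      [2,3] "a" : S
      [3,4] "slowly" : NP\S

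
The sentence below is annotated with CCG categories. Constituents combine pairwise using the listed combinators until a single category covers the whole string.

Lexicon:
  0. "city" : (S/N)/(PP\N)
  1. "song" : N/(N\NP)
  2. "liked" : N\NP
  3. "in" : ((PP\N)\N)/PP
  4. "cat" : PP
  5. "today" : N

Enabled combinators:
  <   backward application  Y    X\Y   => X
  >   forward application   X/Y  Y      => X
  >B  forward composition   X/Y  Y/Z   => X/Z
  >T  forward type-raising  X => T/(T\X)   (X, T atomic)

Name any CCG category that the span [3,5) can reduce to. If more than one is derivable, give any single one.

[0,6] S   >
  [0,5] S/N   >
    [0,1] "city" : (S/N)/(PP\N)
    [1,5] PP\N   <
      [1,3] N   >
        [1,2] "song" : N/(N\NP)
        [2,3] "liked" : N\NP
      [3,5] (PP\N)\N   >
        [3,4] "in" : ((PP\N)\N)/PP
        [4,5] "cat" : PP
  [5,6] "today" : N

(PP\N)\N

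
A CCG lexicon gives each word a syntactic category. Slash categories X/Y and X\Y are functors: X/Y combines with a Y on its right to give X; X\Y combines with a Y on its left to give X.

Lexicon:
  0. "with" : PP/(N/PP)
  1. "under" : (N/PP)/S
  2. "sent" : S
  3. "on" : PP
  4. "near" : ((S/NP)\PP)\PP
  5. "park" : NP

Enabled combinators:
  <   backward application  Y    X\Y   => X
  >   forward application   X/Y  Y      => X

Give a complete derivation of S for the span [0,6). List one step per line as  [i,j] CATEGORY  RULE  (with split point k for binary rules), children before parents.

[0,1] PP/(N/PP)  lex  "with"
[1,2] (N/PP)/S  lex  "under"
[2,3] S  lex  "sent"
[1,3] N/PP  >  k=2
[0,3] PP  >  k=1
[3,4] PP  lex  "on"
[4,5] ((S/NP)\PP)\PP  lex  "near"
[3,5] (S/NP)\PP  <  k=4
[0,5] S/NP  <  k=3
[5,6] NP  lex  "park"
[0,6] S  >  k=5

[0,6] S   >
  [0,5] S/NP   <
    [0,3] PP   >
      [0,1] "with" : PP/(N/PP)
      [1,3] N/PP   >
        [1,2] "under" : (N/PP)/S
        [2,3] "sent" : S
    [3,5] (S/NP)\PP   <
      [3,4] "on" : PP
      [4,5] "near" : ((S/NP)\PP)\PP
  [5,6] "park" : NP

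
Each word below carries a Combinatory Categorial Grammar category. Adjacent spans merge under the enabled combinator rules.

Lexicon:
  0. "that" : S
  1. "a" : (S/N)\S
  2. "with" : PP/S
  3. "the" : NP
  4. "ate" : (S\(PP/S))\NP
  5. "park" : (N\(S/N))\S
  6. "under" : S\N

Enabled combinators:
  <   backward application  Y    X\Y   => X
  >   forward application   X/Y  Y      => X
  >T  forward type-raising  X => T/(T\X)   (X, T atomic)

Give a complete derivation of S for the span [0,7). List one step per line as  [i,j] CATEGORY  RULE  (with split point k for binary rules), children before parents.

[0,7] S   <
  [0,6] N   <
    [0,2] S/N   <
      [0,1] "that" : S
      [1,2] "a" : (S/N)\S
    [2,6] N\(S/N)   <
      [2,5] S   <
        [2,3] "with" : PP/S
        [3,5] S\(PP/S)   <
          [3,4] "the" : NP
          [4,5] "ate" : (S\(PP/S))\NP
      [5,6] "park" : (N\(S/N))\S
  [6,7] "under" : S\N

[0,1] S  lex  "that"
[1,2] (S/N)\S  lex  "a"
[0,2] S/N  <  k=1
[2,3] PP/S  lex  "with"
[3,4] NP  lex  "the"
[4,5] (S\(PP/S))\NP  lex  "ate"
[3,5] S\(PP/S)  <  k=4
[2,5] S  <  k=3
[5,6] (N\(S/N))\S  lex  "park"
[2,6] N\(S/N)  <  k=5
[0,6] N  <  k=2
[6,7] S\N  lex  "under"
[0,7] S  <  k=6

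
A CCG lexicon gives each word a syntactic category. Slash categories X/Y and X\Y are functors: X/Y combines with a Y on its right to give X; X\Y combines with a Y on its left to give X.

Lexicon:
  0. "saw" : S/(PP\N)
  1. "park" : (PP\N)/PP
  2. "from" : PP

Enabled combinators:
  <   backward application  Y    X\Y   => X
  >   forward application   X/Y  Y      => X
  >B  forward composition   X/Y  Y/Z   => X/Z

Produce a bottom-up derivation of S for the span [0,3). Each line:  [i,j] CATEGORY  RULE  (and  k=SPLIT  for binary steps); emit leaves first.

[0,3] S   >
  [0,1] "saw" : S/(PP\N)
  [1,3] PP\N   >
    [1,2] "park" : (PP\N)/PP
    [2,3] "from" : PP

[0,1] S/(PP\N)  lex  "saw"
[1,2] (PP\N)/PP  lex  "park"
[2,3] PP  lex  "from"
[1,3] PP\N  >  k=2
[0,3] S  >  k=1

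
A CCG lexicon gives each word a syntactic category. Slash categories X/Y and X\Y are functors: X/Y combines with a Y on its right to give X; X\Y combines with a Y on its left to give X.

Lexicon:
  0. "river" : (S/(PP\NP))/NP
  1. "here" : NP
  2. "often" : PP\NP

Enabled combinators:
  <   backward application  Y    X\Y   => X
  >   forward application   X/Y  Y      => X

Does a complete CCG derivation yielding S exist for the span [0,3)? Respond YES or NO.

[0,3] S   >
  [0,2] S/(PP\NP)   >
    [0,1] "river" : (S/(PP\NP))/NP
    [1,2] "here" : NP
  [2,3] "often" : PP\NP

YES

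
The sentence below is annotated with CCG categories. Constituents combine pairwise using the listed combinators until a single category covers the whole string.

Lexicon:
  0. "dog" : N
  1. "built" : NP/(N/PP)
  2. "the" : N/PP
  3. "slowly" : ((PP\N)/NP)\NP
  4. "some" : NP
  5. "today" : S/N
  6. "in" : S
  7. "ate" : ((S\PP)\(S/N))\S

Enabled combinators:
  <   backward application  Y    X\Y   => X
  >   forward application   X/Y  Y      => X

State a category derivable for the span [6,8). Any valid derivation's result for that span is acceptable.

(S\PP)\(S/N)

[0,8] S   <
  [0,5] PP   <
    [0,1] "dog" : N
    [1,5] PP\N   >
      [1,4] (PP\N)/NP   <
        [1,3] NP   >
          [1,2] "built" : NP/(N/PP)
          [2,3] "the" : N/PP
        [3,4] "slowly" : ((PP\N)/NP)\NP
      [4,5] "some" : NP
  [5,8] S\PP   <
    [5,6] "today" : S/N
    [6,8] (S\PP)\(S/N)   <
      [6,7] "in" : S
      [7,8] "ate" : ((S\PP)\(S/N))\S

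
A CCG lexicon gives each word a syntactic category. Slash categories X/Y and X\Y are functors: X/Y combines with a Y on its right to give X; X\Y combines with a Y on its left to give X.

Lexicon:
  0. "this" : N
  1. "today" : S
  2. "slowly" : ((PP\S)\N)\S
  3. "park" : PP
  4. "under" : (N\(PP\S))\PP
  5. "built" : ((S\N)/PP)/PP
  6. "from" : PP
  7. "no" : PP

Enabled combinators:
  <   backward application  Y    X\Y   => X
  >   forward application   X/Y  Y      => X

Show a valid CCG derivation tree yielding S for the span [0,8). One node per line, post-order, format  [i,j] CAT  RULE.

[0,8] S   <
  [0,5] N   <
    [0,3] PP\S   <
      [0,1] "this" : N
      [1,3] (PP\S)\N   <
        [1,2] "today" : S
        [2,3] "slowly" : ((PP\S)\N)\S
    [3,5] N\(PP\S)   <
      [3,4] "park" : PP
      [4,5] "under" : (N\(PP\S))\PP
  [5,8] S\N   >
    [5,7] (S\N)/PP   >
      [5,6] "built" : ((S\N)/PP)/PP
      [6,7] "from" : PP
    [7,8] "no" : PP

[0,1] N  lex  "this"
[1,2] S  lex  "today"
[2,3] ((PP\S)\N)\S  lex  "slowly"
[1,3] (PP\S)\N  <  k=2
[0,3] PP\S  <  k=1
[3,4] PP  lex  "park"
[4,5] (N\(PP\S))\PP  lex  "under"
[3,5] N\(PP\S)  <  k=4
[0,5] N  <  k=3
[5,6] ((S\N)/PP)/PP  lex  "built"
[6,7] PP  lex  "from"
[5,7] (S\N)/PP  >  k=6
[7,8] PP  lex  "no"
[5,8] S\N  >  k=7
[0,8] S  <  k=5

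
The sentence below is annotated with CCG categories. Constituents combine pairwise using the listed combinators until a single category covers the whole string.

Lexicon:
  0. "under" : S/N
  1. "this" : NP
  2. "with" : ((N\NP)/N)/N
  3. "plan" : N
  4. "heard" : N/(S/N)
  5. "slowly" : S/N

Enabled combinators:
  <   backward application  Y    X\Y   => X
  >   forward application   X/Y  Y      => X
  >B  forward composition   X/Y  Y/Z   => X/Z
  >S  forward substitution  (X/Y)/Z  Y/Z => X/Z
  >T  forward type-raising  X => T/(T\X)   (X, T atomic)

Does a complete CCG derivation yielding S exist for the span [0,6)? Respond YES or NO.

[0,6] S   >
  [0,1] "under" : S/N
  [1,6] N   >
    [1,2] N/(N\NP)   >T
      [1,2] "this" : NP
    [2,6] N\NP   >
      [2,4] (N\NP)/N   >
        [2,3] "with" : ((N\NP)/N)/N
        [3,4] "plan" : N
      [4,6] N   >
        [4,5] "heard" : N/(S/N)
        [5,6] "slowly" : S/N

YES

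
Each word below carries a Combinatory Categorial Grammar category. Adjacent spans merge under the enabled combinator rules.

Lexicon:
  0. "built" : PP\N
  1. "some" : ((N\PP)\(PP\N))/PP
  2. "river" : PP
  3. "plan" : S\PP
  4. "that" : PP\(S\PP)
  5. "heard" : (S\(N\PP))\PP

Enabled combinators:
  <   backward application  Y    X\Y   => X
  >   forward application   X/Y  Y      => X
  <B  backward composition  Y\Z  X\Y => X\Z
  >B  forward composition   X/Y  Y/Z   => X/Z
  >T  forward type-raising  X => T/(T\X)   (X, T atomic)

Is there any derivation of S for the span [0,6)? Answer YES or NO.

[0,6] S   <
  [0,3] N\PP   <
    [0,1] "built" : PP\N
    [1,3] (N\PP)\(PP\N)   >
      [1,2] "some" : ((N\PP)\(PP\N))/PP
      [2,3] "river" : PP
  [3,6] S\(N\PP)   <
    [3,5] PP   <
      [3,4] "plan" : S\PP
      [4,5] "that" : PP\(S\PP)
    [5,6] "heard" : (S\(N\PP))\PP

YES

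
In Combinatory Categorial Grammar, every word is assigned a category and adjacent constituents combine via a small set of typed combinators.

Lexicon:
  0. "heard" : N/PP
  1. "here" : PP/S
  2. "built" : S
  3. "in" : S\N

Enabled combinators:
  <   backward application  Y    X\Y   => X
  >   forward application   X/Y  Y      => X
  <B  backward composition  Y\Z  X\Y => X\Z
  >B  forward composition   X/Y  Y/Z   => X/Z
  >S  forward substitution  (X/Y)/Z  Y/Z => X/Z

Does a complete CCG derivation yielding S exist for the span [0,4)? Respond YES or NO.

[0,4] S   <
  [0,3] N   >
    [0,1] "heard" : N/PP
    [1,3] PP   >
      [1,2] "here" : PP/S
      [2,3] "built" : S
  [3,4] "in" : S\N

YES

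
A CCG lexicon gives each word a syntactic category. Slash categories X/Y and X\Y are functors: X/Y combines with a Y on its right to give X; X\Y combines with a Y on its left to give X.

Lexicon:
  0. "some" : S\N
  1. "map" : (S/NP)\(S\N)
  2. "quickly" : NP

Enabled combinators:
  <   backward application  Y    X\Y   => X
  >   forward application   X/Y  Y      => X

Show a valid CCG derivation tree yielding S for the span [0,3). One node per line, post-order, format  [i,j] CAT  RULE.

[0,3] S   >
  [0,2] S/NP   <
    [0,1] "some" : S\N
    [1,2] "map" : (S/NP)\(S\N)
  [2,3] "quickly" : NP

[0,1] S\N  lex  "some"
[1,2] (S/NP)\(S\N)  lex  "map"
[0,2] S/NP  <  k=1
[2,3] NP  lex  "quickly"
[0,3] S  >  k=2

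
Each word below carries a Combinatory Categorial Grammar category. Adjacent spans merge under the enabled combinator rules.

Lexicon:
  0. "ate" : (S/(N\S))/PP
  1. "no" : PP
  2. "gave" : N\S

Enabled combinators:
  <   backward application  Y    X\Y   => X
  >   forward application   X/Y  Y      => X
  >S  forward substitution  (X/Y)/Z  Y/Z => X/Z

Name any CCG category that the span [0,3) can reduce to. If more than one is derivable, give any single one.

[0,3] S   >
  [0,2] S/(N\S)   >
    [0,1] "ate" : (S/(N\S))/PP
    [1,2] "no" : PP
  [2,3] "gave" : N\S

S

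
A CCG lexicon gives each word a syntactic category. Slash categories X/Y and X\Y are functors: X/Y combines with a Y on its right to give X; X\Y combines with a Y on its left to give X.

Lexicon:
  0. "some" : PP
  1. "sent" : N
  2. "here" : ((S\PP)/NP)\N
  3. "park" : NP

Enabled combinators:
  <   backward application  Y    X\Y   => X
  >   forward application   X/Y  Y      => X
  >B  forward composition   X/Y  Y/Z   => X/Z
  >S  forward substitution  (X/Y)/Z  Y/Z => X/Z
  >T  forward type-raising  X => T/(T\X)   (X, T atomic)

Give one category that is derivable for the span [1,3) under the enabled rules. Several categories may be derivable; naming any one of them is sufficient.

(S\PP)/NP

[0,4] S   <
  [0,1] "some" : PP
  [1,4] S\PP   >
    [1,3] (S\PP)/NP   <
      [1,2] "sent" : N
      [2,3] "here" : ((S\PP)/NP)\N
    [3,4] "park" : NP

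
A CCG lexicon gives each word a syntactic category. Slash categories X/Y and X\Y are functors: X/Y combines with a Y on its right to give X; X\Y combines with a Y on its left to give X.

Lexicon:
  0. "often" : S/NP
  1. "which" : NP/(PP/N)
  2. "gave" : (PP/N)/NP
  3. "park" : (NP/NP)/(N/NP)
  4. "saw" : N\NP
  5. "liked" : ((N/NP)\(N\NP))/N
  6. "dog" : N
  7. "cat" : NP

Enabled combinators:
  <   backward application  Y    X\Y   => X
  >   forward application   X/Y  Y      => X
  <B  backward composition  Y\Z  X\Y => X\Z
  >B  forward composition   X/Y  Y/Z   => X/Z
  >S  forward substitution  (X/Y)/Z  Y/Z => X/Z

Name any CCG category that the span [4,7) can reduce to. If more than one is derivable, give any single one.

[0,8] S   >
  [0,7] S/NP   >B
    [0,3] S/NP   >B
      [0,1] "often" : S/NP
      [1,3] NP/NP   >B
        [1,2] "which" : NP/(PP/N)
        [2,3] "gave" : (PP/N)/NP
    [3,7] NP/NP   >
      [3,4] "park" : (NP/NP)/(N/NP)
      [4,7] N/NP   <
        [4,5] "saw" : N\NP
        [5,7] (N/NP)\(N\NP)   >
          [5,6] "liked" : ((N/NP)\(N\NP))/N
          [6,7] "dog" : N
  [7,8] "cat" : NP

N/NP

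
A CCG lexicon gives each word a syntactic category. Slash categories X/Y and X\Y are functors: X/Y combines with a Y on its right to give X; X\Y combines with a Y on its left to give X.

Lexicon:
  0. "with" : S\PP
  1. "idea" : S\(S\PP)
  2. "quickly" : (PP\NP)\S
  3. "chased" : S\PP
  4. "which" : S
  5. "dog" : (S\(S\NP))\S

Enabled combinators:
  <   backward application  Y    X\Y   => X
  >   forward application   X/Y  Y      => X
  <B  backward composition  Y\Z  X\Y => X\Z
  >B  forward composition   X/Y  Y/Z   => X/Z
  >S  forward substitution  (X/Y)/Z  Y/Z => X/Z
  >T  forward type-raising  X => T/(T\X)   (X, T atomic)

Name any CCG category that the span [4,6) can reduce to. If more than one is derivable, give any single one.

S\(S\NP)

[0,6] S   <
  [0,4] S\NP   <B
    [0,3] PP\NP   <
      [0,2] S   <
        [0,1] "with" : S\PP
        [1,2] "idea" : S\(S\PP)
      [2,3] "quickly" : (PP\NP)\S
    [3,4] "chased" : S\PP
  [4,6] S\(S\NP)   <
    [4,5] "which" : S
    [5,6] "dog" : (S\(S\NP))\S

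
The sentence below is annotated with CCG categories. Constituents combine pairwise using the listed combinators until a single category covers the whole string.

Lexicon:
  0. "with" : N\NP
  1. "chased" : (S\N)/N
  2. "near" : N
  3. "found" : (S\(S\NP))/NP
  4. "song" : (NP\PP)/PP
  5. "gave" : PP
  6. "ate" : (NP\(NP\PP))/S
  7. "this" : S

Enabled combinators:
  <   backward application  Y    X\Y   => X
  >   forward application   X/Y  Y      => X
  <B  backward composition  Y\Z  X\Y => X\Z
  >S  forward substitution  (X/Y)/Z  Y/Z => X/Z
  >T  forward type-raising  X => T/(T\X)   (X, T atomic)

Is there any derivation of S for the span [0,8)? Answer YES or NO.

[0,8] S   <
  [0,3] S\NP   <B
    [0,1] "with" : N\NP
    [1,3] S\N   >
      [1,2] "chased" : (S\N)/N
      [2,3] "near" : N
  [3,8] S\(S\NP)   >
    [3,4] "found" : (S\(S\NP))/NP
    [4,8] NP   <
      [4,6] NP\PP   >
        [4,5] "song" : (NP\PP)/PP
        [5,6] "gave" : PP
      [6,8] NP\(NP\PP)   >
        [6,7] "ate" : (NP\(NP\PP))/S
        [7,8] "this" : S

YES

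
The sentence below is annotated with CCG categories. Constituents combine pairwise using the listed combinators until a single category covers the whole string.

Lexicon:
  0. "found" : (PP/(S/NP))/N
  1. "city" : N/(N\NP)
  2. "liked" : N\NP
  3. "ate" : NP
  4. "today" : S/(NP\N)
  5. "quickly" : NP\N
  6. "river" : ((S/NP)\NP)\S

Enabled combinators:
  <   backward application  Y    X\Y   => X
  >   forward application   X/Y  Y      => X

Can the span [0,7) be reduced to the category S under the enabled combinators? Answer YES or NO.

NO

(PP/(S/NP))/N N/(N\NP) N\NP NP S/(NP\N) NP\N ((S/NP)\NP)\S
CKY chart[0,7] = {PP}; S ∉ chart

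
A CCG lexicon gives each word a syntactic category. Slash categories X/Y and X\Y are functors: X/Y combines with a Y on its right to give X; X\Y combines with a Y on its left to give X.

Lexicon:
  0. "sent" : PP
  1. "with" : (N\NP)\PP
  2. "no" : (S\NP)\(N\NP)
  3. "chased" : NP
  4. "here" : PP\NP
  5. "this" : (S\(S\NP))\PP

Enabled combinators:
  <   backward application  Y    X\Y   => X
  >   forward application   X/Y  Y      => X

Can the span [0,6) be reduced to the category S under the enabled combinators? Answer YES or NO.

[0,6] S   <
  [0,3] S\NP   <
    [0,2] N\NP   <
      [0,1] "sent" : PP
      [1,2] "with" : (N\NP)\PP
    [2,3] "no" : (S\NP)\(N\NP)
  [3,6] S\(S\NP)   <
    [3,5] PP   <
      [3,4] "chased" : NP
      [4,5] "here" : PP\NP
    [5,6] "this" : (S\(S\NP))\PP

YES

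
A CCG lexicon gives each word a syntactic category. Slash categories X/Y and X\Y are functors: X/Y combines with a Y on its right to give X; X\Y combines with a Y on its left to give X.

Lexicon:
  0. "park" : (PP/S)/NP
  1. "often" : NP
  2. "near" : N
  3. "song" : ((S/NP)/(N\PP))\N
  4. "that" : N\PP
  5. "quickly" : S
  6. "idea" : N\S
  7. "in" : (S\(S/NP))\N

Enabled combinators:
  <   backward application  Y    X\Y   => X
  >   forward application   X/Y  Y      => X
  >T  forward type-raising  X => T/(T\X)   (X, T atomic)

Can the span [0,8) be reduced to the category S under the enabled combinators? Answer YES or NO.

(PP/S)/NP NP N ((S/NP)/(N\PP))\N N\PP S N\S (S\(S/NP))\N
CKY chart[0,8] = {N/(N\PP), NP/(NP\PP), PP, PP/(PP\PP), S/(S\PP)}; S ∉ chart

NO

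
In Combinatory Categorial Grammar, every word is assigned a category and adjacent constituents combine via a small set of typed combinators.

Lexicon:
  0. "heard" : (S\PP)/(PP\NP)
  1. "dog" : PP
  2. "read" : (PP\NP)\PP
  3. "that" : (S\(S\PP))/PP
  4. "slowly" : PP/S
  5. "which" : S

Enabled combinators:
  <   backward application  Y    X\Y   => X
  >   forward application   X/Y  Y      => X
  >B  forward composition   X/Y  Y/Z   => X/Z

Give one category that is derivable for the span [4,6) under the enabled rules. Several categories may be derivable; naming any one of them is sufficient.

[0,6] S   <
  [0,3] S\PP   >
    [0,1] "heard" : (S\PP)/(PP\NP)
    [1,3] PP\NP   <
      [1,2] "dog" : PP
      [2,3] "read" : (PP\NP)\PP
  [3,6] S\(S\PP)   >
    [3,4] "that" : (S\(S\PP))/PP
    [4,6] PP   >
      [4,5] "slowly" : PP/S
      [5,6] "which" : S

PP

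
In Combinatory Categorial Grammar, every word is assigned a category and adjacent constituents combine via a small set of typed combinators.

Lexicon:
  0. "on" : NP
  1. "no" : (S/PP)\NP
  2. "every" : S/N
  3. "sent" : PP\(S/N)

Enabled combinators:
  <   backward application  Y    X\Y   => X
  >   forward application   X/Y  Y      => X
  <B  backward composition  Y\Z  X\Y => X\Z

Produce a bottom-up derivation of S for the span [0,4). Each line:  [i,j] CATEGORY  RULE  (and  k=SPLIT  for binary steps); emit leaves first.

[0,4] S   >
  [0,2] S/PP   <
    [0,1] "on" : NP
    [1,2] "no" : (S/PP)\NP
  [2,4] PP   <
    [2,3] "every" : S/N
    [3,4] "sent" : PP\(S/N)

[0,1] NP  lex  "on"
[1,2] (S/PP)\NP  lex  "no"
[0,2] S/PP  <  k=1
[2,3] S/N  lex  "every"
[3,4] PP\(S/N)  lex  "sent"
[2,4] PP  <  k=3
[0,4] S  >  k=2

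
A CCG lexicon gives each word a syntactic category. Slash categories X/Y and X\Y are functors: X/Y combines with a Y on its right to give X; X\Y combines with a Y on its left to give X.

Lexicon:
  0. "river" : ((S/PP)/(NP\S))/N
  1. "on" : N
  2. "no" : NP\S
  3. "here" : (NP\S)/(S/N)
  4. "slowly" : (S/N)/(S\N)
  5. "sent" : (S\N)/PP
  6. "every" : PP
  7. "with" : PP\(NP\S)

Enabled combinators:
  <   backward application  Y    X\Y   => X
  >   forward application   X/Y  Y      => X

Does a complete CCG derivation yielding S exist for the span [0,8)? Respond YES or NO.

YES

[0,8] S   >
  [0,3] S/PP   >
    [0,2] (S/PP)/(NP\S)   >
      [0,1] "river" : ((S/PP)/(NP\S))/N
      [1,2] "on" : N
    [2,3] "no" : NP\S
  [3,8] PP   <
    [3,7] NP\S   >
      [3,4] "here" : (NP\S)/(S/N)
      [4,7] S/N   >
        [4,5] "slowly" : (S/N)/(S\N)
        [5,7] S\N   >
          [5,6] "sent" : (S\N)/PP
          [6,7] "every" : PP
    [7,8] "with" : PP\(NP\S)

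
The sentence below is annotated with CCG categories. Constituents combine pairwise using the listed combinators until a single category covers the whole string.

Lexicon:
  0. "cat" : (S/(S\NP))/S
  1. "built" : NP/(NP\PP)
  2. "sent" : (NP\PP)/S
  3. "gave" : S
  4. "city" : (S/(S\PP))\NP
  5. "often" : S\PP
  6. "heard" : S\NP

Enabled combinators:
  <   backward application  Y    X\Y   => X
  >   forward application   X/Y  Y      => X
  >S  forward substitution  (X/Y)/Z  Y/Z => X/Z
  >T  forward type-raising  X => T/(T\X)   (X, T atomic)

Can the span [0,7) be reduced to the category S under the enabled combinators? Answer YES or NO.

[0,7] S   >
  [0,6] S/(S\NP)   >
    [0,1] "cat" : (S/(S\NP))/S
    [1,6] S   >
      [1,5] S/(S\PP)   <
        [1,4] NP   >
          [1,2] "built" : NP/(NP\PP)
          [2,4] NP\PP   >
            [2,3] "sent" : (NP\PP)/S
            [3,4] "gave" : S
        [4,5] "city" : (S/(S\PP))\NP
      [5,6] "often" : S\PP
  [6,7] "heard" : S\NP

YES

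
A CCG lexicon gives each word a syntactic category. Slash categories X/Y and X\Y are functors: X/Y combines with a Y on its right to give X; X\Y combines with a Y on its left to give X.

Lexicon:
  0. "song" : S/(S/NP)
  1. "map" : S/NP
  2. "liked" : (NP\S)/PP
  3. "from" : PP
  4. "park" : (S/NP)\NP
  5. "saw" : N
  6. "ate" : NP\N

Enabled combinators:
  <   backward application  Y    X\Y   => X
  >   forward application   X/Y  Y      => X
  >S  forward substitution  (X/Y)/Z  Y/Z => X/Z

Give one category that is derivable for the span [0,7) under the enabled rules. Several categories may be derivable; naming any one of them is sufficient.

[0,7] S   >
  [0,5] S/NP   <
    [0,4] NP   <
      [0,2] S   >
        [0,1] "song" : S/(S/NP)
        [1,2] "map" : S/NP
      [2,4] NP\S   >
        [2,3] "liked" : (NP\S)/PP
        [3,4] "from" : PP
    [4,5] "park" : (S/NP)\NP
  [5,7] NP   <
    [5,6] "saw" : N
    [6,7] "ate" : NP\N

S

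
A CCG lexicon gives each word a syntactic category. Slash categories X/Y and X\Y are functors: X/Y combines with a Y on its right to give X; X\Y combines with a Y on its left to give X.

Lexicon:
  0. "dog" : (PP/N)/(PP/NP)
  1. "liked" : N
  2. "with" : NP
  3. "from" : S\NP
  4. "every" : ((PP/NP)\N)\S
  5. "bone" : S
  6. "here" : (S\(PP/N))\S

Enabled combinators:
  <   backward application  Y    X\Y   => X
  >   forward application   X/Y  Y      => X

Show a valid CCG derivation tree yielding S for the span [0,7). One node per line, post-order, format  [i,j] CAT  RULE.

[0,1] (PP/N)/(PP/NP)  lex  "dog"
[1,2] N  lex  "liked"
[2,3] NP  lex  "with"
[3,4] S\NP  lex  "from"
[2,4] S  <  k=3
[4,5] ((PP/NP)\N)\S  lex  "every"
[2,5] (PP/NP)\N  <  k=4
[1,5] PP/NP  <  k=2
[0,5] PP/N  >  k=1
[5,6] S  lex  "bone"
[6,7] (S\(PP/N))\S  lex  "here"
[5,7] S\(PP/N)  <  k=6
[0,7] S  <  k=5

[0,7] S   <
  [0,5] PP/N   >
    [0,1] "dog" : (PP/N)/(PP/NP)
    [1,5] PP/NP   <
      [1,2] "liked" : N
      [2,5] (PP/NP)\N   <
        [2,4] S   <
          [2,3] "with" : NP
          [3,4] "from" : S\NP
        [4,5] "every" : ((PP/NP)\N)\S
  [5,7] S\(PP/N)   <
    [5,6] "bone" : S
    [6,7] "here" : (S\(PP/N))\S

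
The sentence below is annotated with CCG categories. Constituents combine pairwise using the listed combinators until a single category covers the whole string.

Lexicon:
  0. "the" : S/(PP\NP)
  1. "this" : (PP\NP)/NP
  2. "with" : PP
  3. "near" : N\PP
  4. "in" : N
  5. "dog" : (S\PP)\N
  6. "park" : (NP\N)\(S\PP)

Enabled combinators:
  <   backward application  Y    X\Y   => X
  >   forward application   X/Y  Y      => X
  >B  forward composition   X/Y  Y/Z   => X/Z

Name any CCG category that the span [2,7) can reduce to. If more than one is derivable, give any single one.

NP

[0,7] S   >
  [0,2] S/NP   >B
    [0,1] "the" : S/(PP\NP)
    [1,2] "this" : (PP\NP)/NP
  [2,7] NP   <
    [2,4] N   <
      [2,3] "with" : PP
      [3,4] "near" : N\PP
    [4,7] NP\N   <
      [4,6] S\PP   <
        [4,5] "in" : N
        [5,6] "dog" : (S\PP)\N
      [6,7] "park" : (NP\N)\(S\PP)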